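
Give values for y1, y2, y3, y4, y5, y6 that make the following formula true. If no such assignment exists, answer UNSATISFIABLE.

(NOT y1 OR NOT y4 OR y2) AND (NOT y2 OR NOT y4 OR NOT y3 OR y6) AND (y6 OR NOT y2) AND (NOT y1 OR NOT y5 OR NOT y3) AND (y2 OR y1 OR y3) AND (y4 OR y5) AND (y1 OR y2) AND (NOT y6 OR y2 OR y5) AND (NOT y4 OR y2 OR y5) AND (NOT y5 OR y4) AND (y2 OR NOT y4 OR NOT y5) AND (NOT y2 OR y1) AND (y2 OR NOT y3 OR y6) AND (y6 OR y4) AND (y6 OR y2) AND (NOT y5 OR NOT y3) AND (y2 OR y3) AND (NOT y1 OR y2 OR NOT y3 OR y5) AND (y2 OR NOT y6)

Suppose y6 = true.
Unit clause (y2) forces y2 = true.
Unit clause (y1) forces y1 = true.
Suppose y5 = false.
Unit clause (y4) forces y4 = true.
All clauses hold; y3 can take either value.

y1 ↦ true; y2 ↦ true; y3 ↦ true; y4 ↦ true; y5 ↦ false; y6 ↦ true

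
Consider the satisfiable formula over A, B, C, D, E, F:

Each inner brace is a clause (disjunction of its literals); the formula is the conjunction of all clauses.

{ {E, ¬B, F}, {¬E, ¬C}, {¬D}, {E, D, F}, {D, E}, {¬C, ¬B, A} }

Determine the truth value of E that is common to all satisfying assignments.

True

Suppose E = False.
Unit clause (¬D) forces D = False.
But (D) is also a unit clause — contradiction.
So every satisfying assignment has E = True.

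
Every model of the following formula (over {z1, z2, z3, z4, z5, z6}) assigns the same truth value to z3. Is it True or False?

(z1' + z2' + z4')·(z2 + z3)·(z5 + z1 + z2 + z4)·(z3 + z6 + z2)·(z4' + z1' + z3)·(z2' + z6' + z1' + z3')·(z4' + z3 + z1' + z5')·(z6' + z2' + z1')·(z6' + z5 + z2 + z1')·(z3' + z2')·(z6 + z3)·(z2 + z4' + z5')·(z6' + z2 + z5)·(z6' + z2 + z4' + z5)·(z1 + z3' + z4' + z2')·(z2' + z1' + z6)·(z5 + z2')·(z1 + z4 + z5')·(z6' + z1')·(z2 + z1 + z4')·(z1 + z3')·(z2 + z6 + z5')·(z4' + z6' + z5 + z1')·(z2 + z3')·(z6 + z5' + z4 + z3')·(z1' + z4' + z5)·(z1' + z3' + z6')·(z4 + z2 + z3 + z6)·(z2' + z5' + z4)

False

Suppose z3 = 1.
From the singleton clause (z2'), z2 = 0.
But (z2) is also a unit clause — contradiction.
So every satisfying assignment has z3 = False.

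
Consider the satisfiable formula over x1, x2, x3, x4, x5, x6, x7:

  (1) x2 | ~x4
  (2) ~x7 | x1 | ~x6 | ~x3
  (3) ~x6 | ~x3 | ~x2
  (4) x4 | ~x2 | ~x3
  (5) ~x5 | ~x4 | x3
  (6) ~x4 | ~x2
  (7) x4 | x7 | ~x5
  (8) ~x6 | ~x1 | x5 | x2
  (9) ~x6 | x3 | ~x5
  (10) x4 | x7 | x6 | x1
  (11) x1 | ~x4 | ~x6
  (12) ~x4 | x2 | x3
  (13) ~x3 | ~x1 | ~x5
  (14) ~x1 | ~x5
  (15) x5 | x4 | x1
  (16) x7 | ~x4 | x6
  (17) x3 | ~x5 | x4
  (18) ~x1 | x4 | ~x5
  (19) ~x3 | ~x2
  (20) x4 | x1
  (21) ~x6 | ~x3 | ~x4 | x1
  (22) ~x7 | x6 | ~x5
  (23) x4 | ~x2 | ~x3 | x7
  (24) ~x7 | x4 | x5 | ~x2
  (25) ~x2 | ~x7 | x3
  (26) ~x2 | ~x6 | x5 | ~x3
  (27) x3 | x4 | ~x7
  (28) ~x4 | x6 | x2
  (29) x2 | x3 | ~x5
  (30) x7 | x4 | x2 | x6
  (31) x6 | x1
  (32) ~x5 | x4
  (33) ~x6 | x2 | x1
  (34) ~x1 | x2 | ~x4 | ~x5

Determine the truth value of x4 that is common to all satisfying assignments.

Suppose x4 = 1.
Unit clause (x2) forces x2 = 1.
Now (~x2) is unsatisfied and unit — conflict.
So every satisfying assignment has x4 = False.

False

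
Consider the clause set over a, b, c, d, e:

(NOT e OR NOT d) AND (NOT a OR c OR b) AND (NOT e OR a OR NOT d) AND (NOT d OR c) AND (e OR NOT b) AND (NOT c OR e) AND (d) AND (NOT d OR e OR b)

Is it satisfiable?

Unsatisfiable

Unit clause (d) forces d = true.
Unit clause (NOT e) forces e = false.
Unit clause (c) forces c = true.
But (NOT c) is also a unit clause — contradiction.
No assignment satisfies every clause.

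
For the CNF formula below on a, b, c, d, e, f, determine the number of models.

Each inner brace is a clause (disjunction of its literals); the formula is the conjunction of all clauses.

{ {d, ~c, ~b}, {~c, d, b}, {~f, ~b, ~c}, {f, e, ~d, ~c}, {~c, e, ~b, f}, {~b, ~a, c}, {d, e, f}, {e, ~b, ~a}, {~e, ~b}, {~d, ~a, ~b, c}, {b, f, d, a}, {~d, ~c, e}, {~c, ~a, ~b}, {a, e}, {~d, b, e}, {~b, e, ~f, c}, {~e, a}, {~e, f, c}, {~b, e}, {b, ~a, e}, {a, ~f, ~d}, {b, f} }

There are 2^6 = 64 truth assignments over (a, b, c, d, e, f).
Split on a. With a = 1, the clauses containing a are satisfied and ~a drops from the rest; 3 of the 2^5 = 32 assignments to the other variables satisfy what remains.
With a = 0, by the same count on the reduced clause set, 0 assignments work.
(One model: a=T, b=F, c=F, d=F, e=T, f=T.)
Total: 3 + 0 = 3.

3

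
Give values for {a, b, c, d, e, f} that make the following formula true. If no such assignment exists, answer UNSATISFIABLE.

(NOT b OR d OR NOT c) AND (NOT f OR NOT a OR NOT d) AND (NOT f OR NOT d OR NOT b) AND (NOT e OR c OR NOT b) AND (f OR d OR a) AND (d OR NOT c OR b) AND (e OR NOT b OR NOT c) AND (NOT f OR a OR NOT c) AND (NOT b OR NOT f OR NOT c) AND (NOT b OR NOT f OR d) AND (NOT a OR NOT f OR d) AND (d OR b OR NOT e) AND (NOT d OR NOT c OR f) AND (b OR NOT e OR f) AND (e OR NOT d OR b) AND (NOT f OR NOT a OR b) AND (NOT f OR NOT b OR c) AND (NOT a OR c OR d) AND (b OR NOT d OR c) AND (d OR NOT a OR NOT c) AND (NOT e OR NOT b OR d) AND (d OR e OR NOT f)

a ↦ false,  b ↦ true,  c ↦ false,  d ↦ true,  e ↦ false,  f ↦ false

Try b = true.
Try d = true.
The clause (NOT f) is unit, so f = false.
The clause (NOT c) is unit, so c = false.
The clause (NOT e) is unit, so e = false.
No clause remains; a is free.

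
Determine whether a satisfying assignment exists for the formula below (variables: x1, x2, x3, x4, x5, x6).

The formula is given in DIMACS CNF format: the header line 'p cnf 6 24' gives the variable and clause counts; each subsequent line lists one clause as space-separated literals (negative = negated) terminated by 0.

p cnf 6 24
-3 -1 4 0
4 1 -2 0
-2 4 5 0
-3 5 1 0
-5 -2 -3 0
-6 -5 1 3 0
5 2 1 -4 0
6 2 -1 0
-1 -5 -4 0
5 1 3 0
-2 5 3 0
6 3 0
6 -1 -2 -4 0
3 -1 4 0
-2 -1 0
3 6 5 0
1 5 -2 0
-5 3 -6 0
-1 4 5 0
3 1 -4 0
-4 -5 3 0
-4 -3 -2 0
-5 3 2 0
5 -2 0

Satisfiable

Case x6 = True:
Case x2 = False:
Case x5 = True:
(x3) alone gives x3 = True.
Case x1 = False:
No clause remains; x4 is free.
A satisfying assignment: x1: False,  x2: False,  x3: True,  x4: False,  x5: True,  x6: True.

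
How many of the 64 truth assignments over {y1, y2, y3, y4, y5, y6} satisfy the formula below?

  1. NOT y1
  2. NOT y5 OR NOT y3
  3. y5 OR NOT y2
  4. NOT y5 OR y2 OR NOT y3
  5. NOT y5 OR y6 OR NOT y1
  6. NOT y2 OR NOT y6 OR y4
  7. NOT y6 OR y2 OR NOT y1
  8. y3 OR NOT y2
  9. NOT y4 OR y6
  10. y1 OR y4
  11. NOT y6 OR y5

1

There are 2^6 = 64 truth assignments over (y1, y2, y3, y4, y5, y6).
Split on y5. With y5 = true, the clauses containing y5 are satisfied and NOT y5 drops from the rest; 1 of the 2^5 = 32 assignments to the other variables satisfy what remains.
With y5 = false, by the same count on the reduced clause set, 0 assignments work.
(One model: y1=F, y2=F, y3=F, y4=T, y5=T, y6=T.)
Total: 1 + 0 = 1.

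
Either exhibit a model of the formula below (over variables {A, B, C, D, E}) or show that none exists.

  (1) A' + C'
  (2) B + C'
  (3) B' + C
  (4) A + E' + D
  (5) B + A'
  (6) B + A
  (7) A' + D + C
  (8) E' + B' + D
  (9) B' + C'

UNSATISFIABLE

Try A = 0.
(B) alone gives B = 1.
(C) alone gives C = 1.
But (C') is also a unit clause — contradiction.
That branch fails; take A = 1 instead.
(C') alone gives C = 0.
(B') alone gives B = 0.
But (B) is also a unit clause — contradiction.
Neither A = 1 nor A = 0 works.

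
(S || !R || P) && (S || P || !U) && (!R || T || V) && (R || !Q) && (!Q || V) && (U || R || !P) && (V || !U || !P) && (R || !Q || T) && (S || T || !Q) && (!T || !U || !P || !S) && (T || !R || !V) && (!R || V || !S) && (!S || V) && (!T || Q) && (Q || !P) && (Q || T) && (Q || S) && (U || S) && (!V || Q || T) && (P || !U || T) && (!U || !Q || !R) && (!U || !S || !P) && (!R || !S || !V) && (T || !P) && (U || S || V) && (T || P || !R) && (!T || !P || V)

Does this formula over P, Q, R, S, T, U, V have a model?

Suppose R = true.
Suppose S = true.
Unit clause (V) forces V = true.
But (!V) is also a unit clause — contradiction.
Undo S and try S = false.
Unit clause (P) forces P = true.
Unit clause (Q) forces Q = true.
Unit clause (V) forces V = true.
Unit clause (T) forces T = true.
Unit clause (U) forces U = true.
But (!U) is also a unit clause — contradiction.
Both values of S lead to a conflict.
Undo R and try R = false.
Unit clause (!Q) forces Q = false.
Unit clause (!T) forces T = false.
But (T) is also a unit clause — contradiction.
Both values of R lead to a conflict.
No assignment satisfies every clause.

No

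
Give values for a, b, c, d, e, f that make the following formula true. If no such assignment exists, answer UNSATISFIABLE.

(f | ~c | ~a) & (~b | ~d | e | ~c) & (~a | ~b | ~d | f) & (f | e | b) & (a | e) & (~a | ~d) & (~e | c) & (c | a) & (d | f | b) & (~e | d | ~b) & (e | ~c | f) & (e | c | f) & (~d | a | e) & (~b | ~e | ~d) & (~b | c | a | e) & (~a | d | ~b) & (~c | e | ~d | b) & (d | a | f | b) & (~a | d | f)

a ↦ 1,  b ↦ 0,  c ↦ 0,  d ↦ 0,  e ↦ 0,  f ↦ 1

Suppose a = 1.
Unit clause (~d) forces d = 0.
Unit clause (~b) forces b = 0.
Unit clause (f) forces f = 1.
Suppose e = 0.
Every clause is now satisfied; c is unconstrained.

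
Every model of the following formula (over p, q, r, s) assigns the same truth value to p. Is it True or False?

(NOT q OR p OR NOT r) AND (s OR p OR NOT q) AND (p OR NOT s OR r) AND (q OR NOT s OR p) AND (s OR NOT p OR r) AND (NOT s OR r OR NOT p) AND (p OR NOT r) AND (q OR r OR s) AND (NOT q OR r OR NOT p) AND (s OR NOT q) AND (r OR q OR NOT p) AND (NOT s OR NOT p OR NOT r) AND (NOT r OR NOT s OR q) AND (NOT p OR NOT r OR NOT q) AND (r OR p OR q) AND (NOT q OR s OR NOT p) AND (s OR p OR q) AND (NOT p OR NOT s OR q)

Suppose p = false.
The clause (NOT r) is unit, so r = false.
The clause (NOT s) is unit, so s = false.
The clause (NOT q) is unit, so q = false.
Now (q) is unsatisfied and unit — conflict.
So every satisfying assignment has p = True.

True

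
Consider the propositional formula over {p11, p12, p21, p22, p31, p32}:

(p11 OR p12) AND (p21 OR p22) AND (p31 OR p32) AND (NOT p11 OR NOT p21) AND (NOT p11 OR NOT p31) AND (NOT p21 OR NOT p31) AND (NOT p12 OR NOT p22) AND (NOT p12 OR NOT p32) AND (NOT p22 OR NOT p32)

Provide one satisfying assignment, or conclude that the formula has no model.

Try p11 = true.
The clause (NOT p21) is unit, so p21 = false.
The clause (p22) is unit, so p22 = true.
The clause (NOT p31) is unit, so p31 = false.
The clause (p32) is unit, so p32 = true.
But (NOT p32) is also a unit clause — contradiction.
So p11 must be the other value — set p11 = false.
The clause (p12) is unit, so p12 = true.
The clause (NOT p22) is unit, so p22 = false.
The clause (p21) is unit, so p21 = true.
The clause (NOT p31) is unit, so p31 = false.
The clause (p32) is unit, so p32 = true.
But (NOT p32) is also a unit clause — contradiction.
Neither p11 = true nor p11 = false works.

UNSATISFIABLE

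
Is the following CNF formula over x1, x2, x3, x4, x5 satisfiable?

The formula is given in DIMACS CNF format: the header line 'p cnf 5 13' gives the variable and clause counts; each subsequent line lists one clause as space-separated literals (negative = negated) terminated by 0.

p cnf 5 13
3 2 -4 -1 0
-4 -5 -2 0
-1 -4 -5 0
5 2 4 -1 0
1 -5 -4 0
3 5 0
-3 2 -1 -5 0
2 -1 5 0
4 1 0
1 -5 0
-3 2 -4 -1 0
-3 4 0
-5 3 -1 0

Suppose x3 = True.
From the singleton clause (x4), x4 = True.
Suppose x5 = False.
Suppose x2 = True.
No clause remains; x1 is free.
A satisfying assignment: x1 ↦ False; x2 ↦ True; x3 ↦ True; x4 ↦ True; x5 ↦ False.

Satisfiable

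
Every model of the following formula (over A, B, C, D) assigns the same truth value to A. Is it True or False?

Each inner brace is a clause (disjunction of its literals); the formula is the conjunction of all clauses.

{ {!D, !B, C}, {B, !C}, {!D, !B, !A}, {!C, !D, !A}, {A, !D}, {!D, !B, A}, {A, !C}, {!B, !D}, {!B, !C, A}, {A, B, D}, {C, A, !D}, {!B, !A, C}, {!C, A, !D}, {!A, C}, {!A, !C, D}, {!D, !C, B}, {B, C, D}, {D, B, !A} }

Suppose A = true.
From the singleton clause (C), C = true.
From the singleton clause (B), B = true.
From the singleton clause (!D), D = false.
That conflicts with the unit clause (D).
So every satisfying assignment has A = False.

False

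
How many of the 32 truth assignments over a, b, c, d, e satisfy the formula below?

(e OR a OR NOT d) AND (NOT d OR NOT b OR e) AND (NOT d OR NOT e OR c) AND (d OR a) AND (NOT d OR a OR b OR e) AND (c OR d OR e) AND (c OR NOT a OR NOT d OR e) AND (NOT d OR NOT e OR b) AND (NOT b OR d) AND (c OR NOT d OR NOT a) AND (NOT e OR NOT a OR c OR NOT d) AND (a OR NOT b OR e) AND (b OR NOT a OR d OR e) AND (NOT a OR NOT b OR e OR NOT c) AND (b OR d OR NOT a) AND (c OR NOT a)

3

There are 2^5 = 32 truth assignments over (a, b, c, d, e).
Split on c. With c = true, the clauses containing c are satisfied and NOT c drops from the rest; 3 of the 2^4 = 16 assignments to the other variables satisfy what remains.
With c = false, by the same count on the reduced clause set, 0 assignments work.
Total: 3 + 0 = 3.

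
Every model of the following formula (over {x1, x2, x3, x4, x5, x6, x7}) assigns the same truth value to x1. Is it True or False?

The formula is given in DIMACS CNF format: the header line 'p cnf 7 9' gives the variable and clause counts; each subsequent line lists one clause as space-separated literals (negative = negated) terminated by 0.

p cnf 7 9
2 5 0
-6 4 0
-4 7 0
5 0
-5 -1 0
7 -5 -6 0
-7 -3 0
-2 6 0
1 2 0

False

Suppose x1 = True.
(x5) alone gives x5 = True.
But (¬x5) is also a unit clause — contradiction.
So every satisfying assignment has x1 = False.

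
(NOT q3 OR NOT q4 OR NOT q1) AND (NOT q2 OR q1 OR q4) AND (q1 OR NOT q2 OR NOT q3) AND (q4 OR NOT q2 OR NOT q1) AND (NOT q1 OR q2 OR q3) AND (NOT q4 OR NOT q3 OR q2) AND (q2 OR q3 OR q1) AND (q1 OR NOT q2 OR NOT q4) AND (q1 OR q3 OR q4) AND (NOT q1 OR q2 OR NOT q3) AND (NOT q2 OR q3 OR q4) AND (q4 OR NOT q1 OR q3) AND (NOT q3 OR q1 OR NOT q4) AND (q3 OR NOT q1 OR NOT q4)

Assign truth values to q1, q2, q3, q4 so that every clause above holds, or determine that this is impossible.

q1 ↦ false; q2 ↦ false; q3 ↦ true; q4 ↦ false

Try q3 = true.
Try q4 = false.
Try q2 = false.
(NOT q1) alone gives q1 = false.
Every clause now holds.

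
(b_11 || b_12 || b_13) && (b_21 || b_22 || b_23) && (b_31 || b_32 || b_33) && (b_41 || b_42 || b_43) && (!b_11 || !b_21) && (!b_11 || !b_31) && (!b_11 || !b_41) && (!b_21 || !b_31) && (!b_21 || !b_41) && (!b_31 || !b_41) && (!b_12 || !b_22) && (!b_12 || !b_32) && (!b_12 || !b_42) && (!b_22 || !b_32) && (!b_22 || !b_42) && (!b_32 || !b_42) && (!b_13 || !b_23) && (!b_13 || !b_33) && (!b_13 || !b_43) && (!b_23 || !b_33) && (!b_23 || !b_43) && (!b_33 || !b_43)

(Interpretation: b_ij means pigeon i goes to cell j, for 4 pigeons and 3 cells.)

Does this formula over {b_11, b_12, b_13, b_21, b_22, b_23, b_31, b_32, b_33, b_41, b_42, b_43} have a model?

Suppose b_11 = false.
Suppose b_12 = true.
The clause (!b_22) is unit, so b_22 = false.
The clause (!b_32) is unit, so b_32 = false.
The clause (!b_42) is unit, so b_42 = false.
Suppose b_21 = true.
The clause (!b_31) is unit, so b_31 = false.
The clause (b_33) is unit, so b_33 = true.
The clause (!b_41) is unit, so b_41 = false.
The clause (b_43) is unit, so b_43 = true.
Now (!b_43) is unsatisfied and unit — conflict.
So b_21 must be the other value — set b_21 = false.
The clause (b_23) is unit, so b_23 = true.
The clause (!b_13) is unit, so b_13 = false.
The clause (!b_33) is unit, so b_33 = false.
The clause (b_31) is unit, so b_31 = true.
The clause (!b_41) is unit, so b_41 = false.
The clause (b_43) is unit, so b_43 = true.
Now (!b_43) is unsatisfied and unit — conflict.
Both values of b_21 lead to a conflict.
So b_12 must be the other value — set b_12 = false.
The clause (b_13) is unit, so b_13 = true.
The clause (!b_23) is unit, so b_23 = false.
The clause (!b_33) is unit, so b_33 = false.
The clause (!b_43) is unit, so b_43 = false.
Suppose b_21 = true.
The clause (!b_31) is unit, so b_31 = false.
The clause (b_32) is unit, so b_32 = true.
The clause (!b_41) is unit, so b_41 = false.
The clause (b_42) is unit, so b_42 = true.
Now (!b_42) is unsatisfied and unit — conflict.
So b_21 must be the other value — set b_21 = false.
The clause (b_22) is unit, so b_22 = true.
The clause (!b_32) is unit, so b_32 = false.
The clause (b_31) is unit, so b_31 = true.
The clause (!b_41) is unit, so b_41 = false.
The clause (b_42) is unit, so b_42 = true.
Now (!b_42) is unsatisfied and unit — conflict.
Both values of b_21 lead to a conflict.
Both values of b_12 lead to a conflict.
So b_11 must be the other value — set b_11 = true.
The clause (!b_21) is unit, so b_21 = false.
The clause (!b_31) is unit, so b_31 = false.
The clause (!b_41) is unit, so b_41 = false.
Suppose b_22 = true.
The clause (!b_12) is unit, so b_12 = false.
The clause (!b_32) is unit, so b_32 = false.
The clause (b_33) is unit, so b_33 = true.
The clause (!b_42) is unit, so b_42 = false.
The clause (b_43) is unit, so b_43 = true.
Now (!b_43) is unsatisfied and unit — conflict.
So b_22 must be the other value — set b_22 = false.
The clause (b_23) is unit, so b_23 = true.
The clause (!b_13) is unit, so b_13 = false.
The clause (!b_33) is unit, so b_33 = false.
The clause (b_32) is unit, so b_32 = true.
The clause (!b_12) is unit, so b_12 = false.
The clause (!b_42) is unit, so b_42 = false.
The clause (b_43) is unit, so b_43 = true.
Now (!b_43) is unsatisfied and unit — conflict.
Both values of b_22 lead to a conflict.
Both values of b_11 lead to a conflict.
No assignment satisfies every clause.

Unsatisfiable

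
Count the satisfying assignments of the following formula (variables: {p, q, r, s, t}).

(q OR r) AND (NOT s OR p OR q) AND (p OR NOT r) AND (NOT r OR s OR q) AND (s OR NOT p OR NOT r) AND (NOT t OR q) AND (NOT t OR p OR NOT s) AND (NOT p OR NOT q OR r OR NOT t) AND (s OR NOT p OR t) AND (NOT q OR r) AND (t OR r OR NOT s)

There are 2^5 = 32 truth assignments over (p, q, r, s, t).
Split on q. With q = true, the clauses containing q are satisfied and NOT q drops from the rest; 2 of the 2^4 = 16 assignments to the other variables satisfy what remains.
With q = false, by the same count on the reduced clause set, 1 assignment works.
Total: 2 + 1 = 3.

3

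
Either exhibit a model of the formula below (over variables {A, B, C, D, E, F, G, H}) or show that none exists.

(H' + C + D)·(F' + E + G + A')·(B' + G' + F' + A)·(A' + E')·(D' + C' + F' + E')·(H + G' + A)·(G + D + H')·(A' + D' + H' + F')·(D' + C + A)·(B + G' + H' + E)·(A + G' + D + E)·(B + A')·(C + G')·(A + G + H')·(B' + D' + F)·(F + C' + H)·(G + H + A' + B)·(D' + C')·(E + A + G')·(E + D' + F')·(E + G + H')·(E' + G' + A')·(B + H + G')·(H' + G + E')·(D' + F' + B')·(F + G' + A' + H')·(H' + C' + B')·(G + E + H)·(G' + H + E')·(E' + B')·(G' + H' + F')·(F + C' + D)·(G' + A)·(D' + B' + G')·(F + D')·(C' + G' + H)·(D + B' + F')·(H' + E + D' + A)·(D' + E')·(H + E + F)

Case A = 0:
The clause (G') is unit, so G = 0.
The clause (H') is unit, so H = 0.
The clause (E) is unit, so E = 1.
The clause (B') is unit, so B = 0.
The clause (D') is unit, so D = 0.
Case F = 1:
No clause remains; C is free.

A: 0, B: 0, C: 0, D: 0, E: 1, F: 1, G: 0, H: 0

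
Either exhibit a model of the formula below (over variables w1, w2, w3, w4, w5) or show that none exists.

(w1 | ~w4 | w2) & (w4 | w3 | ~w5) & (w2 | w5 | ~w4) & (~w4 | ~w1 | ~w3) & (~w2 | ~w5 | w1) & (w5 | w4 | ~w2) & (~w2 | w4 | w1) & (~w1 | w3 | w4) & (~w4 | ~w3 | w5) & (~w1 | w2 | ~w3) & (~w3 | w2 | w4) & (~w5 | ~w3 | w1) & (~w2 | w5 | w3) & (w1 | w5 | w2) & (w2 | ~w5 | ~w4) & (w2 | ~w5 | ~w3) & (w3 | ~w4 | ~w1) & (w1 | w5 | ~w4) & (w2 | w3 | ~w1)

Case w1 = 1:
Case w4 = 0:
Unit clause (w3) forces w3 = 1.
Unit clause (w2) forces w2 = 1.
Unit clause (w5) forces w5 = 1.
Every clause now holds.

w1 ↦ 1, w2 ↦ 1, w3 ↦ 1, w4 ↦ 0, w5 ↦ 1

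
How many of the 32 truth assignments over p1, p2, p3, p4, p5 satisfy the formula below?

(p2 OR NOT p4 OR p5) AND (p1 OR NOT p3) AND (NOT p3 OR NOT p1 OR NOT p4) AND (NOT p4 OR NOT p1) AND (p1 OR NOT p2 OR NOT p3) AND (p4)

3

There are 2^5 = 32 truth assignments over (p1, p2, p3, p4, p5).
Split on p3. With p3 = true, the clauses containing p3 are satisfied and NOT p3 drops from the rest; 0 of the 2^4 = 16 assignments to the other variables satisfy what remains.
With p3 = false, by the same count on the reduced clause set, 3 assignments work.
Total: 0 + 3 = 3.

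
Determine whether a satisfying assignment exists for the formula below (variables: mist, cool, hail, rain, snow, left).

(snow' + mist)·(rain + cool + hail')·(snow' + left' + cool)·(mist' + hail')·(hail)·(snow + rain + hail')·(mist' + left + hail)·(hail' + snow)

No

From the singleton clause (hail), hail = 1.
From the singleton clause (mist'), mist = 0.
From the singleton clause (snow'), snow = 0.
Now (snow) is unsatisfied and unit — conflict.
No assignment satisfies every clause.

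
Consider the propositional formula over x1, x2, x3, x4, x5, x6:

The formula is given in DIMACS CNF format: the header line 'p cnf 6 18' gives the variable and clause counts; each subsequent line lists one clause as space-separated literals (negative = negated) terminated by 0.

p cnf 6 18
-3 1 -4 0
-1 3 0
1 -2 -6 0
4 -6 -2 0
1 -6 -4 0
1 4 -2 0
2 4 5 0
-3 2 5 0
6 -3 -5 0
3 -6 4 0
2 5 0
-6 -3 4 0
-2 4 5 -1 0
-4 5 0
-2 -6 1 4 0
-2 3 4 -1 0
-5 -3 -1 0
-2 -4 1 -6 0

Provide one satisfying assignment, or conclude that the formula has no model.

Branch on x1: set x1 = False.
Branch on x3: set x3 = False.
Branch on x2: set x2 = False.
(x5) alone gives x5 = True.
Branch on x6: set x6 = False.
Every clause is now satisfied; x4 is unconstrained.

x1 ↦ False,  x2 ↦ False,  x3 ↦ False,  x4 ↦ False,  x5 ↦ True,  x6 ↦ False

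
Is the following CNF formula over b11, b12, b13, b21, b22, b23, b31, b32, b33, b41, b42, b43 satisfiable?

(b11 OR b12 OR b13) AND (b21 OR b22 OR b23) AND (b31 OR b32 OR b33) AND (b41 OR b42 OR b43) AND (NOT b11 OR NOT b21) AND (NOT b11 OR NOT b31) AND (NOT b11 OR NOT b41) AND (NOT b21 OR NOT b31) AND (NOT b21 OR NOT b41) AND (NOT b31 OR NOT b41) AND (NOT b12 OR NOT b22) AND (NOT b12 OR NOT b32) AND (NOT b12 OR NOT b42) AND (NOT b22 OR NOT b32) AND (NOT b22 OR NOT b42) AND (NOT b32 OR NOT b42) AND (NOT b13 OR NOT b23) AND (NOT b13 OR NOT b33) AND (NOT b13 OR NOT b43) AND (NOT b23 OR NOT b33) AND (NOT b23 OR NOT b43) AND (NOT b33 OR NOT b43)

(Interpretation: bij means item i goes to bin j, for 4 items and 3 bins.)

No

Suppose b11 = false.
Suppose b12 = true.
From the singleton clause (NOT b22), b22 = false.
From the singleton clause (NOT b32), b32 = false.
From the singleton clause (NOT b42), b42 = false.
Suppose b21 = true.
From the singleton clause (NOT b31), b31 = false.
From the singleton clause (b33), b33 = true.
From the singleton clause (NOT b41), b41 = false.
From the singleton clause (b43), b43 = true.
That conflicts with the unit clause (NOT b43).
Undo b21 and try b21 = false.
From the singleton clause (b23), b23 = true.
From the singleton clause (NOT b13), b13 = false.
From the singleton clause (NOT b33), b33 = false.
From the singleton clause (b31), b31 = true.
From the singleton clause (NOT b41), b41 = false.
From the singleton clause (b43), b43 = true.
That conflicts with the unit clause (NOT b43).
Both values of b21 lead to a conflict.
Undo b12 and try b12 = false.
From the singleton clause (b13), b13 = true.
From the singleton clause (NOT b23), b23 = false.
From the singleton clause (NOT b33), b33 = false.
From the singleton clause (NOT b43), b43 = false.
Suppose b21 = true.
From the singleton clause (NOT b31), b31 = false.
From the singleton clause (b32), b32 = true.
From the singleton clause (NOT b41), b41 = false.
From the singleton clause (b42), b42 = true.
That conflicts with the unit clause (NOT b42).
Undo b21 and try b21 = false.
From the singleton clause (b22), b22 = true.
From the singleton clause (NOT b32), b32 = false.
From the singleton clause (b31), b31 = true.
From the singleton clause (NOT b41), b41 = false.
From the singleton clause (b42), b42 = true.
That conflicts with the unit clause (NOT b42).
Both values of b21 lead to a conflict.
Both values of b12 lead to a conflict.
Undo b11 and try b11 = true.
From the singleton clause (NOT b21), b21 = false.
From the singleton clause (NOT b31), b31 = false.
From the singleton clause (NOT b41), b41 = false.
Suppose b22 = true.
From the singleton clause (NOT b12), b12 = false.
From the singleton clause (NOT b32), b32 = false.
From the singleton clause (b33), b33 = true.
From the singleton clause (NOT b42), b42 = false.
From the singleton clause (b43), b43 = true.
That conflicts with the unit clause (NOT b43).
Undo b22 and try b22 = false.
From the singleton clause (b23), b23 = true.
From the singleton clause (NOT b13), b13 = false.
From the singleton clause (NOT b33), b33 = false.
From the singleton clause (b32), b32 = true.
From the singleton clause (NOT b12), b12 = false.
From the singleton clause (NOT b42), b42 = false.
From the singleton clause (b43), b43 = true.
That conflicts with the unit clause (NOT b43).
Both values of b22 lead to a conflict.
Both values of b11 lead to a conflict.
No assignment satisfies every clause.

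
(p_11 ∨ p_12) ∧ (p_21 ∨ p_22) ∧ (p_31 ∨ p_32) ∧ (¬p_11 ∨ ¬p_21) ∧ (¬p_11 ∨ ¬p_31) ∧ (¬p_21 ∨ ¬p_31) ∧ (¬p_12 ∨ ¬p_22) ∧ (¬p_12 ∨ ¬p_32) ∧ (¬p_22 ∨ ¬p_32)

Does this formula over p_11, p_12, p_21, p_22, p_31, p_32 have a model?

Unsatisfiable

Suppose p_11 = True.
(¬p_21) alone gives p_21 = False.
(p_22) alone gives p_22 = True.
(¬p_31) alone gives p_31 = False.
(p_32) alone gives p_32 = True.
But (¬p_32) is also a unit clause — contradiction.
Undo p_11 and try p_11 = False.
(p_12) alone gives p_12 = True.
(¬p_22) alone gives p_22 = False.
(p_21) alone gives p_21 = True.
(¬p_31) alone gives p_31 = False.
(p_32) alone gives p_32 = True.
But (¬p_32) is also a unit clause — contradiction.
Either choice for p_11 ends in contradiction.
No assignment satisfies every clause.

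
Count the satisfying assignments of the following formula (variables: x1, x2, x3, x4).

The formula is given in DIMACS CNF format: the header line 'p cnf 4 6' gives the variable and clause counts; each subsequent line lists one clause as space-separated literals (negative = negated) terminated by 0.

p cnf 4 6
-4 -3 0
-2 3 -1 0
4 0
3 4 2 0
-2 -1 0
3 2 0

There are 2^4 = 16 truth assignments over (x1, x2, x3, x4).
Check each against the 6 clauses (columns in the order x1, x2, x3, x4):
  F F F F  ✗ fails (x4)
  F F F T  ✗ fails (x3 ∨ x2)
  F F T F  ✗ fails (x4)
  F F T T  ✗ fails (¬x4 ∨ ¬x3)
  F T F F  ✗ fails (x4)
  F T F T  ✓ satisfies all
  F T T F  ✗ fails (x4)
  F T T T  ✗ fails (¬x4 ∨ ¬x3)
  T F F F  ✗ fails (x4)
  T F F T  ✗ fails (x3 ∨ x2)
  T F T F  ✗ fails (x4)
  T F T T  ✗ fails (¬x4 ∨ ¬x3)
  T T F F  ✗ fails (¬x2 ∨ x3 ∨ ¬x1)
  T T F T  ✗ fails (¬x2 ∨ x3 ∨ ¬x1)
  T T T F  ✗ fails (x4)
  T T T T  ✗ fails (¬x4 ∨ ¬x3)
1 of the 16 rows is a model.

1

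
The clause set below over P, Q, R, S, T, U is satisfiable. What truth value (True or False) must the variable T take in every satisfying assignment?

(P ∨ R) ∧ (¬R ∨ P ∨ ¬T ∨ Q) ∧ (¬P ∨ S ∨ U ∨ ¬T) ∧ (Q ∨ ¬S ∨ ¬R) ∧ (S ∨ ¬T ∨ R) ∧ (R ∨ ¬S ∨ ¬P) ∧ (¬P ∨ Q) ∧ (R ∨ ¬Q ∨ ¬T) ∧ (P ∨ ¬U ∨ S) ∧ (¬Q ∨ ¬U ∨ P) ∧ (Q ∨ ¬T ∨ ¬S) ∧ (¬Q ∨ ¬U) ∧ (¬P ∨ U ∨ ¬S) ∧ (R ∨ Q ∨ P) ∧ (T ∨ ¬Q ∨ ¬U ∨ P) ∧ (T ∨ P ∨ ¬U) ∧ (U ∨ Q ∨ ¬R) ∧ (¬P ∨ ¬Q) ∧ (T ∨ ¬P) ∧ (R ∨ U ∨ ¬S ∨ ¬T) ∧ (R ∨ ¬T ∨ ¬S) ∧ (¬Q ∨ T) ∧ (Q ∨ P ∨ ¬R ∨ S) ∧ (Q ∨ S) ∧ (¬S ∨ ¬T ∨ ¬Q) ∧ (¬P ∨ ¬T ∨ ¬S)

Suppose T = False.
From the singleton clause (¬P), P = False.
From the singleton clause (R), R = True.
From the singleton clause (¬U), U = False.
From the singleton clause (Q), Q = True.
But (¬Q) is also a unit clause — contradiction.
So every satisfying assignment has T = True.

True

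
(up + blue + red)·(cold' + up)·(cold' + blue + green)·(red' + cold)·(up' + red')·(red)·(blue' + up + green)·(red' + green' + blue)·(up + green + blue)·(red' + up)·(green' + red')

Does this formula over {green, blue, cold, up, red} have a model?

No

From the singleton clause (red), red = 1.
From the singleton clause (cold), cold = 1.
From the singleton clause (up), up = 1.
But (up') is also a unit clause — contradiction.
No assignment satisfies every clause.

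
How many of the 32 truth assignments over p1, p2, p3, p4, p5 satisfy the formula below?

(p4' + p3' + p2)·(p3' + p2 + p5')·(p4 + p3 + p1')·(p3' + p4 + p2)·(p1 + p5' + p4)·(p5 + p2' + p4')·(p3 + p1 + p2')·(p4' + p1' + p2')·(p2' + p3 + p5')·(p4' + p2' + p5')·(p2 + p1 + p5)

6

There are 2^5 = 32 truth assignments over (p1, p2, p3, p4, p5).
Split on p1. With p1 = 1, the clauses containing p1 are satisfied and p1' drops from the rest; 4 of the 2^4 = 16 assignments to the other variables satisfy what remains.
With p1 = 0, by the same count on the reduced clause set, 2 assignments work.
(One model: p1=F, p2=F, p3=F, p4=T, p5=T.)
Total: 4 + 2 = 6.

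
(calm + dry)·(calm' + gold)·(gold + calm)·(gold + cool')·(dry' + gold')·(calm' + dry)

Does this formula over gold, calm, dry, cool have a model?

Branch on calm: set calm = 1.
The clause (gold) is unit, so gold = 1.
The clause (dry') is unit, so dry = 0.
That conflicts with the unit clause (dry).
That branch fails; take calm = 0 instead.
The clause (dry) is unit, so dry = 1.
The clause (gold) is unit, so gold = 1.
That conflicts with the unit clause (gold').
Both values of calm lead to a conflict.
No assignment satisfies every clause.

Unsatisfiable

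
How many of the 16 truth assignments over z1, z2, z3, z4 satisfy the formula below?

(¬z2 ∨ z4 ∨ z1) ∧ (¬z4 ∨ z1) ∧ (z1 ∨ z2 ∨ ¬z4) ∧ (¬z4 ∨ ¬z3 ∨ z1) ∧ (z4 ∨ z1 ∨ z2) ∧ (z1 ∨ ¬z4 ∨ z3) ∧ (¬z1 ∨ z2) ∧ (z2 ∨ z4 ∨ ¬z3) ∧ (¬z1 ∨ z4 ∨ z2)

There are 2^4 = 16 truth assignments over (z1, z2, z3, z4).
Check each against the 9 clauses (columns in the order z1, z2, z3, z4):
  F F F F  ✗ fails (z4 ∨ z1 ∨ z2)
  F F F T  ✗ fails (¬z4 ∨ z1)
  F F T F  ✗ fails (z4 ∨ z1 ∨ z2)
  F F T T  ✗ fails (¬z4 ∨ z1)
  F T F F  ✗ fails (¬z2 ∨ z4 ∨ z1)
  F T F T  ✗ fails (¬z4 ∨ z1)
  F T T F  ✗ fails (¬z2 ∨ z4 ∨ z1)
  F T T T  ✗ fails (¬z4 ∨ z1)
  T F F F  ✗ fails (¬z1 ∨ z2)
  T F F T  ✗ fails (¬z1 ∨ z2)
  T F T F  ✗ fails (¬z1 ∨ z2)
  T F T T  ✗ fails (¬z1 ∨ z2)
  T T F F  ✓ satisfies all
  T T F T  ✓ satisfies all
  T T T F  ✓ satisfies all
  T T T T  ✓ satisfies all
4 of the 16 rows are models.

4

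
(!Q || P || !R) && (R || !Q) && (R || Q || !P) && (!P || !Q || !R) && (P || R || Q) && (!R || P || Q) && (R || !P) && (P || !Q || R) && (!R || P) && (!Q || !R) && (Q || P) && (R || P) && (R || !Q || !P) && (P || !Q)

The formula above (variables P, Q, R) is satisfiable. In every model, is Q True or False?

Suppose Q = true.
(R) alone gives R = true.
That conflicts with the unit clause (!R).
So every satisfying assignment has Q = False.

False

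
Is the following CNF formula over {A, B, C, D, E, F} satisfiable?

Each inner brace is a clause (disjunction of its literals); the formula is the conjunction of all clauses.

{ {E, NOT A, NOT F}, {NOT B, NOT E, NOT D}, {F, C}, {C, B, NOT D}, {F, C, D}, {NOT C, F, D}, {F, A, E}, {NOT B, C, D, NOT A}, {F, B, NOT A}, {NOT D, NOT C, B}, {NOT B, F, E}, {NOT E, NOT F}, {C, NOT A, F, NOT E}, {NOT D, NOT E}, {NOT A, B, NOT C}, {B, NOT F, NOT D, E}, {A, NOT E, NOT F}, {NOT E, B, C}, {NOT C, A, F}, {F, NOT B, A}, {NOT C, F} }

Suppose F = true.
(NOT E) alone gives E = false.
(NOT A) alone gives A = false.
Suppose B = true.
No clause remains; C, D are free.
A satisfying assignment: A: false; B: true; C: true; D: true; E: false; F: true.

Satisfiable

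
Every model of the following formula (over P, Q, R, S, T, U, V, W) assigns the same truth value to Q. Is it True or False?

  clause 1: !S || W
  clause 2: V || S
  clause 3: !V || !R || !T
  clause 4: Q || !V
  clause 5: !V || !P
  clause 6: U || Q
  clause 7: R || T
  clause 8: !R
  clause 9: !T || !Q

False

Suppose Q = true.
From the singleton clause (!R), R = false.
From the singleton clause (T), T = true.
That conflicts with the unit clause (!T).
So every satisfying assignment has Q = False.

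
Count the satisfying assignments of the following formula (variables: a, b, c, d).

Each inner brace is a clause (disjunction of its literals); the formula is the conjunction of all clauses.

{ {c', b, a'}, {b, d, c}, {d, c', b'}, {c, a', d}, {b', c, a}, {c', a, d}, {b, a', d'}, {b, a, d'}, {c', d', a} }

There are 2^4 = 16 truth assignments over (a, b, c, d).
Check each against the 9 clauses (columns in the order a, b, c, d):
  F F F F  ✗ fails (b + d + c)
  F F F T  ✗ fails (b + a + d')
  F F T F  ✗ fails (c' + a + d)
  F F T T  ✗ fails (b + a + d')
  F T F F  ✗ fails (b' + c + a)
  F T F T  ✗ fails (b' + c + a)
  F T T F  ✗ fails (d + c' + b')
  F T T T  ✗ fails (c' + d' + a)
  T F F F  ✗ fails (b + d + c)
  T F F T  ✗ fails (b + a' + d')
  T F T F  ✗ fails (c' + b + a')
  T F T T  ✗ fails (c' + b + a')
  T T F F  ✗ fails (c + a' + d)
  T T F T  ✓ satisfies all
  T T T F  ✗ fails (d + c' + b')
  T T T T  ✓ satisfies all
2 of the 16 rows are models.

2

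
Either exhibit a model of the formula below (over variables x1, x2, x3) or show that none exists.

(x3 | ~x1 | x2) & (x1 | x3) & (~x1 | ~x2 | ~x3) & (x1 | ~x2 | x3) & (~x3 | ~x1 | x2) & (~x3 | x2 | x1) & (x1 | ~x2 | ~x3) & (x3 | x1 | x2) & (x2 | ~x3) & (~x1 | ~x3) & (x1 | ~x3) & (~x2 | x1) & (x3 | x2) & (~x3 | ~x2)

x1=1; x2=1; x3=0

Branch on x1: set x1 = 1.
Unit clause (~x3) forces x3 = 0.
Unit clause (x2) forces x2 = 1.
Every clause now holds.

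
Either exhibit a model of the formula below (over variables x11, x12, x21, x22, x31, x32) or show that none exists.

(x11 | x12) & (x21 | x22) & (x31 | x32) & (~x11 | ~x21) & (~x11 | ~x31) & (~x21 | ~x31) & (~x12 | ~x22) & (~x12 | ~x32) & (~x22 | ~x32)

Try x11 = 1.
From the singleton clause (~x21), x21 = 0.
From the singleton clause (x22), x22 = 1.
From the singleton clause (~x31), x31 = 0.
From the singleton clause (x32), x32 = 1.
Now (~x32) is unsatisfied and unit — conflict.
Backtrack on x11: now try x11 = 0.
From the singleton clause (x12), x12 = 1.
From the singleton clause (~x22), x22 = 0.
From the singleton clause (x21), x21 = 1.
From the singleton clause (~x31), x31 = 0.
From the singleton clause (x32), x32 = 1.
Now (~x32) is unsatisfied and unit — conflict.
Either choice for x11 ends in contradiction.

UNSATISFIABLE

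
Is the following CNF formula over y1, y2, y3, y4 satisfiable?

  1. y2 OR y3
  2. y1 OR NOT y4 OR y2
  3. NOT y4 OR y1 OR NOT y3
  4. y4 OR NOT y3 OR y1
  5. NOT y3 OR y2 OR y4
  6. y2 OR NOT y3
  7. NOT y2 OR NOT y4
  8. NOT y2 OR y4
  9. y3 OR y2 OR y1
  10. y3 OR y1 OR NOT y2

Branch on y2: set y2 = true.
Unit clause (NOT y4) forces y4 = false.
Now (y4) is unsatisfied and unit — conflict.
Undo y2 and try y2 = false.
Unit clause (y3) forces y3 = true.
Now (NOT y3) is unsatisfied and unit — conflict.
Neither y2 = true nor y2 = false works.
No assignment satisfies every clause.

Unsatisfiable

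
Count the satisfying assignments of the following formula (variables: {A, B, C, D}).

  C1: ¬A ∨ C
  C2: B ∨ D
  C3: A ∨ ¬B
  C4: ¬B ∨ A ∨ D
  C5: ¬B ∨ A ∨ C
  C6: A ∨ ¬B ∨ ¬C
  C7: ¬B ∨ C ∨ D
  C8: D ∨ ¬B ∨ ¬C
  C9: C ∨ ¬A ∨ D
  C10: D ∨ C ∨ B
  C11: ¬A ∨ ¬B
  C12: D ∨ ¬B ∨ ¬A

3

There are 2^4 = 16 truth assignments over (A, B, C, D).
Split on D. With D = True, the clauses containing D are satisfied and ¬D drops from the rest; 3 of the 2^3 = 8 assignments to the other variables satisfy what remains.
With D = False, by the same count on the reduced clause set, 0 assignments work.
Total: 3 + 0 = 3.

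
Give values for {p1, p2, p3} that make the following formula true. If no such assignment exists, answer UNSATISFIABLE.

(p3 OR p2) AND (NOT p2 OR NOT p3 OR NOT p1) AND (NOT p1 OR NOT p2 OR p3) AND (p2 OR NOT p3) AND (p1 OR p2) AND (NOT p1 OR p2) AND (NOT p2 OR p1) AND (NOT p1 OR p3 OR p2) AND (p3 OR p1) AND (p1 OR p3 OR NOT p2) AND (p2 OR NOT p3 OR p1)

UNSATISFIABLE

Try p3 = true.
From the singleton clause (p2), p2 = true.
From the singleton clause (NOT p1), p1 = false.
That conflicts with the unit clause (p1).
Undo p3 and try p3 = false.
From the singleton clause (p2), p2 = true.
From the singleton clause (NOT p1), p1 = false.
That conflicts with the unit clause (p1).
Neither p3 = true nor p3 = false works.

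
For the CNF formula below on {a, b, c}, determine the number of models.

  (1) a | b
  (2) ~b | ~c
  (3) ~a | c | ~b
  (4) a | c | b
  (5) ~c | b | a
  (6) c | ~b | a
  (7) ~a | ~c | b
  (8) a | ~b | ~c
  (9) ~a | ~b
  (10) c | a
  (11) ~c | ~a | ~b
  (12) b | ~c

There are 2^3 = 8 truth assignments over (a, b, c).
Split on c. With c = 1, the clauses containing c are satisfied and ~c drops from the rest; 0 of the 2^2 = 4 assignments to the other variables satisfy what remains.
With c = 0, by the same count on the reduced clause set, 1 assignment works.
(One model: a=T, b=F, c=F.)
Total: 0 + 1 = 1.

1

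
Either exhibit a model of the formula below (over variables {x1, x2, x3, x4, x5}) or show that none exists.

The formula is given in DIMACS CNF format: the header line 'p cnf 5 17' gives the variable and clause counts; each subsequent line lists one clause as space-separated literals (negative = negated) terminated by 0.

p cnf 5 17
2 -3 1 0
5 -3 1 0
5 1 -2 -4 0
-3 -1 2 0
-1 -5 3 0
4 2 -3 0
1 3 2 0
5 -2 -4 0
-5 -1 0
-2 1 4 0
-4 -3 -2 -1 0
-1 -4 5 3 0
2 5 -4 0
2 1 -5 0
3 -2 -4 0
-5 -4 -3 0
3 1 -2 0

x1: True; x2: True; x3: False; x4: False; x5: False

Case x5 = False:
Case x3 = False:
Case x1 = True:
(¬x4) alone gives x4 = False.
All clauses hold; x2 can take either value.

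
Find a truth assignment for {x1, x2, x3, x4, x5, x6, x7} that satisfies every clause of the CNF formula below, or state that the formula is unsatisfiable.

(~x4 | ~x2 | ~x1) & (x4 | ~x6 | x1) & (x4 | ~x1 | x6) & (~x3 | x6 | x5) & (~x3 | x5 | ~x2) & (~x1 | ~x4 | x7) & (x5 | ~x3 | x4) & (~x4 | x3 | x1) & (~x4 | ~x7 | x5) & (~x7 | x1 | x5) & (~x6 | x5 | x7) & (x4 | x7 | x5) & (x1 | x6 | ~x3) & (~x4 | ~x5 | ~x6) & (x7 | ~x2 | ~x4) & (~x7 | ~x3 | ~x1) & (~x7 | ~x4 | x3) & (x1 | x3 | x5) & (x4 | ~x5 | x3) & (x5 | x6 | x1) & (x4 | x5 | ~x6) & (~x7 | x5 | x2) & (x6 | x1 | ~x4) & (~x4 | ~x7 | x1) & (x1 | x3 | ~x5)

Try x4 = 0.
Try x6 = 1.
From the singleton clause (x1), x1 = 1.
From the singleton clause (x5), x5 = 1.
From the singleton clause (x3), x3 = 1.
From the singleton clause (~x7), x7 = 0.
No clause remains; x2 is free.

x1: 1; x2: 0; x3: 1; x4: 0; x5: 1; x6: 1; x7: 0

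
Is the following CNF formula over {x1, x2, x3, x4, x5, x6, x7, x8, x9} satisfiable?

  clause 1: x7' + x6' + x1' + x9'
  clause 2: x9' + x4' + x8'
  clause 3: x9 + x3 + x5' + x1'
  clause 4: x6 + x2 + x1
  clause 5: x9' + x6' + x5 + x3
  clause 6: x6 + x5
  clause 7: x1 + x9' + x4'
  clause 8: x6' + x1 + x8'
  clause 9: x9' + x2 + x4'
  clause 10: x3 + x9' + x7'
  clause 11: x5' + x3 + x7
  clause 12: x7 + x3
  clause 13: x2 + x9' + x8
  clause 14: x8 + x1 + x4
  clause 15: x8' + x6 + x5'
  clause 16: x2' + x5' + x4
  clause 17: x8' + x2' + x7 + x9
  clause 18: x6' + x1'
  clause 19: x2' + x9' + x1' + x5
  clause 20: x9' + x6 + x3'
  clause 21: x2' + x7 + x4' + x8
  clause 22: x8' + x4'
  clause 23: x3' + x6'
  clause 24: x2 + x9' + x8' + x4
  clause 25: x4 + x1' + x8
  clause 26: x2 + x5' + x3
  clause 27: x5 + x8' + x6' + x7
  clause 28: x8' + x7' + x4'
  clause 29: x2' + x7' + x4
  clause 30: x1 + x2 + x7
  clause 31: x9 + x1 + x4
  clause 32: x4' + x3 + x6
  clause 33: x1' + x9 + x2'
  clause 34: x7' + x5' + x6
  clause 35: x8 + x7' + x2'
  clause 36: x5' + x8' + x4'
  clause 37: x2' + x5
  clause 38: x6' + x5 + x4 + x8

Yes, satisfiable

Suppose x6 = 1.
Unit clause (x1') forces x1 = 0.
Unit clause (x8') forces x8 = 0.
Unit clause (x4) forces x4 = 1.
Unit clause (x9') forces x9 = 0.
Unit clause (x3') forces x3 = 0.
Unit clause (x7) forces x7 = 1.
Unit clause (x2') forces x2 = 0.
Unit clause (x5') forces x5 = 0.
This assignment satisfies each clause.
A satisfying assignment: x1=0; x2=0; x3=0; x4=1; x5=0; x6=1; x7=1; x8=0; x9=0.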